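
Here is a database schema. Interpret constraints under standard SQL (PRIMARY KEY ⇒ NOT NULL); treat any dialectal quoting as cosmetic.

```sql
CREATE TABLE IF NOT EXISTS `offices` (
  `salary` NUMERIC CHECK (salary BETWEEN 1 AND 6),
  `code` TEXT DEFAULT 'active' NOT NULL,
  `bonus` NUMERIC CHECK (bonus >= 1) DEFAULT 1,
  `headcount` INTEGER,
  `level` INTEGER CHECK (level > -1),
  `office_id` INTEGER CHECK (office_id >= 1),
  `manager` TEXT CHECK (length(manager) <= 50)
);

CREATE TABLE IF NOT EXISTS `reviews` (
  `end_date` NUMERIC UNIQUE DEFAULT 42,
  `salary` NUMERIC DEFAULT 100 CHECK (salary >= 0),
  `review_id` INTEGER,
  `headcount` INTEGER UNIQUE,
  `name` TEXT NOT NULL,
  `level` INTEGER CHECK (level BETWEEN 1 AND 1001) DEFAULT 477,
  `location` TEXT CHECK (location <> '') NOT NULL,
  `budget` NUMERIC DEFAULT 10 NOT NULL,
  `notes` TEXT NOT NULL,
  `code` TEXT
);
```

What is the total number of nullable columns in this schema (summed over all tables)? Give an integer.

12

offices: 6 nullable (salary, bonus, headcount, level, office_id, manager — PK none and explicit NOT NULL columns excluded).
reviews: 6 nullable (end_date, salary, review_id, headcount, level, code — PK none and explicit NOT NULL columns excluded).
Total: 6 + 6 = 12.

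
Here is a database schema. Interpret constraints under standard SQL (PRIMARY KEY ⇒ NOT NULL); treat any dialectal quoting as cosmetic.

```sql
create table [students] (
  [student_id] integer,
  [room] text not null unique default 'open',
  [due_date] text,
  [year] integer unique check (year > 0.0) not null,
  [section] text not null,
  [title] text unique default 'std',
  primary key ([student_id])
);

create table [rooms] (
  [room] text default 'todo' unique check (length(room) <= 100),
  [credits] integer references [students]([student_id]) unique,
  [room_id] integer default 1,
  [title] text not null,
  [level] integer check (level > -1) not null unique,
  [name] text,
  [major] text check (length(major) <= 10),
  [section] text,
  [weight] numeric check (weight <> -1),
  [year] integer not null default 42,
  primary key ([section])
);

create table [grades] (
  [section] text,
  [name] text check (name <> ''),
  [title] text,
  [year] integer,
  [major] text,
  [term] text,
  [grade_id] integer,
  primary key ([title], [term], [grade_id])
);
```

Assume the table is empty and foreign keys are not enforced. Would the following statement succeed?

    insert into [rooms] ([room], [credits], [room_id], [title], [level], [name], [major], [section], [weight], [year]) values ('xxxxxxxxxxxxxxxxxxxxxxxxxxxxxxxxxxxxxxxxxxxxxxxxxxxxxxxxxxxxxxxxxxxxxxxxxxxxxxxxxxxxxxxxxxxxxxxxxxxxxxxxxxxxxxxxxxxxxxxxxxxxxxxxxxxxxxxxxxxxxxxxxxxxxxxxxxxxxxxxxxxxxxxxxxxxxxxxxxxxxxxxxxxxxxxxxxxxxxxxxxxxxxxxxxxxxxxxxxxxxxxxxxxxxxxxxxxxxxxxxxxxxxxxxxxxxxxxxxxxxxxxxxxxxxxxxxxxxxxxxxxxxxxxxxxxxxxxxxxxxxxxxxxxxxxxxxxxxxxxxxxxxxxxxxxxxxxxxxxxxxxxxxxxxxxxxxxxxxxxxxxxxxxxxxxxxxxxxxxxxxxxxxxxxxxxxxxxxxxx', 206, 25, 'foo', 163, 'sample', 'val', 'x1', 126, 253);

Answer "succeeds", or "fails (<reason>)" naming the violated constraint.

fails (CHECK on room)

The value 'xxxxxxxxxxxxxxxxxxxxxxxxxxxxxxxxxxxxxxxxxxxxxxxxxxxxxxxxxxxxxxxxxxxxxxxxxxxxxxxxxxxxxxxxxxxxxxxxxxxxxxxxxxxxxxxxxxxxxxxxxxxxxxxxxxxxxxxxxxxxxxxxxxxxxxxxxxxxxxxxxxxxxxxxxxxxxxxxxxxxxxxxxxxxxxxxxxxxxxxxxxxxxxxxxxxxxxxxxxxxxxxxxxxxxxxxxxxxxxxxxxxxxxxxxxxxxxxxxxxxxxxxxxxxxxxxxxxxxxxxxxxxxxxxxxxxxxxxxxxxxxxxxxxxxxxxxxxxxxxxxxxxxxxxxxxxxxxxxxxxxxxxxxxxxxxxxxxxxxxxxxxxxxxxxxxxxxxxxxxxxxxxxxxxxxxxxxxxxxxx' for room violates CHECK (length(room) <= 100).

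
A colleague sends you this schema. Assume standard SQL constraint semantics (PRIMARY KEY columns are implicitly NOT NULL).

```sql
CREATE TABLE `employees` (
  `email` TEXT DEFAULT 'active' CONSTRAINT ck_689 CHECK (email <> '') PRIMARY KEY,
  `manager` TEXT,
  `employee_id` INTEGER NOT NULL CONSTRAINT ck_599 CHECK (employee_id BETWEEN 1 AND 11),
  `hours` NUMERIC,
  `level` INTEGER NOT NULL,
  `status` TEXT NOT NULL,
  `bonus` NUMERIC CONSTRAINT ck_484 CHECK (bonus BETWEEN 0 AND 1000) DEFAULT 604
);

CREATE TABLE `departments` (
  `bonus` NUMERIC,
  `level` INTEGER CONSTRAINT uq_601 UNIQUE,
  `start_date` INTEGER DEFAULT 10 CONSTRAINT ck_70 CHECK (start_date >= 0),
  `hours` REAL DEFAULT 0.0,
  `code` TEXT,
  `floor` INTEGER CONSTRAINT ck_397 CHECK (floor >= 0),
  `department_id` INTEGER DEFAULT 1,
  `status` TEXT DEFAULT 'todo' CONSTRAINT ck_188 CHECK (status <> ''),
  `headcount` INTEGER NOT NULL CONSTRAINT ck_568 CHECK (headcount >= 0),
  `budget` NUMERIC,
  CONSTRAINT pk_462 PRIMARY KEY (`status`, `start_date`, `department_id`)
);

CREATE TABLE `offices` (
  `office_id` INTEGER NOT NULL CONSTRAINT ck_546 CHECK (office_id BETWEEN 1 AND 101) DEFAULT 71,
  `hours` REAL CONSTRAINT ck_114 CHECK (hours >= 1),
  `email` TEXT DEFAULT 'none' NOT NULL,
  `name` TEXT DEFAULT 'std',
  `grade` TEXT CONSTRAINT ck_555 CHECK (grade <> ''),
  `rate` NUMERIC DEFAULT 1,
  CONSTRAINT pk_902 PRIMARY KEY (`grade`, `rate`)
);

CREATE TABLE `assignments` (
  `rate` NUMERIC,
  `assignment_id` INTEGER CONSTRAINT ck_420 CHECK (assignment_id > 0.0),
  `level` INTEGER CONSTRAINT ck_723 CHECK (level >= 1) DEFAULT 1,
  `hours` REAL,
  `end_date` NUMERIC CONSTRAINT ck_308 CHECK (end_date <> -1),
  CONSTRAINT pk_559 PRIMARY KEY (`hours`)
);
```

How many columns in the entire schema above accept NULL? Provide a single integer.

15

employees: 3 nullable (manager, hours, bonus — PK (email) and explicit NOT NULL columns excluded).
departments: 6 nullable (bonus, level, hours, code, floor, budget — PK (status, start_date, department_id) and explicit NOT NULL columns excluded).
offices: 2 nullable (hours, name — PK (grade, rate) and explicit NOT NULL columns excluded).
assignments: 4 nullable (rate, assignment_id, level, end_date — PK (hours) and explicit NOT NULL columns excluded).
Total: 3 + 6 + 2 + 4 = 15.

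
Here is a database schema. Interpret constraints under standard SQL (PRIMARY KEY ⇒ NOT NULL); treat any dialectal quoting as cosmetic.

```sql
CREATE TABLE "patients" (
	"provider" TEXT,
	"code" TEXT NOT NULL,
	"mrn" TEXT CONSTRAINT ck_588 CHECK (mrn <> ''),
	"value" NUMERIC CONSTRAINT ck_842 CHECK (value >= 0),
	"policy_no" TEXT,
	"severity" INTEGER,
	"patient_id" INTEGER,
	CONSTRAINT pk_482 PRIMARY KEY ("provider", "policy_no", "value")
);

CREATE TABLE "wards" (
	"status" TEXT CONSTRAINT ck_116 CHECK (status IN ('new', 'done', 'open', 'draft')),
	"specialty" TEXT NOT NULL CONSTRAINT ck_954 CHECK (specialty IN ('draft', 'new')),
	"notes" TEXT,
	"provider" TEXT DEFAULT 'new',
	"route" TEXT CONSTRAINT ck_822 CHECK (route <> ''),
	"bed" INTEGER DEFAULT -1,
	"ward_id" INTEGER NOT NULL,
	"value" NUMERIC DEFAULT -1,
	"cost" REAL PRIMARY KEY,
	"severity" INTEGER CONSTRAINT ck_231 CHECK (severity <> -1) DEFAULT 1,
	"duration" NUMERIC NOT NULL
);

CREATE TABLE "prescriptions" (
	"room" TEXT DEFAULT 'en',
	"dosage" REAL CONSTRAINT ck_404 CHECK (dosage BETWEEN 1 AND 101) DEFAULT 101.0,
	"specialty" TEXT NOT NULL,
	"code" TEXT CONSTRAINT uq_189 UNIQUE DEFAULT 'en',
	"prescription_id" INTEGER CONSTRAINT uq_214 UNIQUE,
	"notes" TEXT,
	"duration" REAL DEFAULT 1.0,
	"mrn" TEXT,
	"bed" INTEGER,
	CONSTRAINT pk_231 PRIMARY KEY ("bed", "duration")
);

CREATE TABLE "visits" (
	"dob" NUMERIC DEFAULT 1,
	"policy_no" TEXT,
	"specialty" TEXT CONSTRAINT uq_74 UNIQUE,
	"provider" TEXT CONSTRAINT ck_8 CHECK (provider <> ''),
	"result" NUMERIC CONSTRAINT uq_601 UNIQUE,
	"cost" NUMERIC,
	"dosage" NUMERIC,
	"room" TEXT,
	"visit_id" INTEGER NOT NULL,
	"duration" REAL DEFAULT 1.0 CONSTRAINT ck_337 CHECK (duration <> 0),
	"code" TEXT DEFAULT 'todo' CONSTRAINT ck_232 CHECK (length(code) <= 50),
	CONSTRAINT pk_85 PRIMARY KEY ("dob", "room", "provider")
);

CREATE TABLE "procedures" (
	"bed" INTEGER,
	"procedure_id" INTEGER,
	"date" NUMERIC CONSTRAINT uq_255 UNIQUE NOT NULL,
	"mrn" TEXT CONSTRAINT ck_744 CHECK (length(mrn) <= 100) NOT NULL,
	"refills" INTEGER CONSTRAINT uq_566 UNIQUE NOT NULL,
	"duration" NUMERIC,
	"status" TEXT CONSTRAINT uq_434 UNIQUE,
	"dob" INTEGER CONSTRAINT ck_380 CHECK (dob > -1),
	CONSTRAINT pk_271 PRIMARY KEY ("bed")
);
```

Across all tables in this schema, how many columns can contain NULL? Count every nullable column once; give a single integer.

patients: 3 nullable (mrn, severity, patient_id — PK (provider, policy_no, value) and explicit NOT NULL columns excluded).
wards: 7 nullable (status, notes, provider, route, bed, value, severity — PK (cost) and explicit NOT NULL columns excluded).
prescriptions: 6 nullable (room, dosage, code, prescription_id, notes, mrn — PK (bed, duration) and explicit NOT NULL columns excluded).
visits: 7 nullable (policy_no, specialty, result, cost, dosage, duration, code — PK (dob, room, provider) and explicit NOT NULL columns excluded).
procedures: 4 nullable (procedure_id, duration, status, dob — PK (bed) and explicit NOT NULL columns excluded).
Total: 3 + 7 + 6 + 7 + 4 = 27.

27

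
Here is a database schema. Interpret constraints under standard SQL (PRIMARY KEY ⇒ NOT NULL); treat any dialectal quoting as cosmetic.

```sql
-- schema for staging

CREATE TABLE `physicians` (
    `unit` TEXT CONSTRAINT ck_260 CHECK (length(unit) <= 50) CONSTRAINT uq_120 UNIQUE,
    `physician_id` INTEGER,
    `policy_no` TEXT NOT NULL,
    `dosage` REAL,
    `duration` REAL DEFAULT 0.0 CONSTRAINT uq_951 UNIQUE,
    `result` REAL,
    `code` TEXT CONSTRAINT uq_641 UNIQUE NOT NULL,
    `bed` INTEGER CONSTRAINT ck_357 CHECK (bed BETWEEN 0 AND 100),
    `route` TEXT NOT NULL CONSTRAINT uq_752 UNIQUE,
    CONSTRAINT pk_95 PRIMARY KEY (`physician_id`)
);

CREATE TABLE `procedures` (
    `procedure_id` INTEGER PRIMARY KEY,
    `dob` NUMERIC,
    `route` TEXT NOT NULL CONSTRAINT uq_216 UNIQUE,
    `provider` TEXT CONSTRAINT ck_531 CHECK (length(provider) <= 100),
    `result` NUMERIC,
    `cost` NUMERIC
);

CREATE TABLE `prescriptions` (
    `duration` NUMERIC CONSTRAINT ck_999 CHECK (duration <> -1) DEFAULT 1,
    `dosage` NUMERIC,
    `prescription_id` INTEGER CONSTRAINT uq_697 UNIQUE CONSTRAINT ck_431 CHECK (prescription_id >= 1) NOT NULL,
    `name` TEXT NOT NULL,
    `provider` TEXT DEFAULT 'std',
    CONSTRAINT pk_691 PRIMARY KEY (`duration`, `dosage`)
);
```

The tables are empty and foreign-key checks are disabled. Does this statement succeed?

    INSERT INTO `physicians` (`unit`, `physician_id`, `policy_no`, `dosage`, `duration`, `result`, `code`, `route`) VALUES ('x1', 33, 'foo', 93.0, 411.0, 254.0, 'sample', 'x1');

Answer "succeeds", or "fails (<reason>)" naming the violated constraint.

NOT NULL columns: code is supplied; physician_id is supplied; policy_no is supplied; route is supplied.
CHECK constraints: 'x1' satisfies (length(unit) <= 50).
No constraint is violated.

succeeds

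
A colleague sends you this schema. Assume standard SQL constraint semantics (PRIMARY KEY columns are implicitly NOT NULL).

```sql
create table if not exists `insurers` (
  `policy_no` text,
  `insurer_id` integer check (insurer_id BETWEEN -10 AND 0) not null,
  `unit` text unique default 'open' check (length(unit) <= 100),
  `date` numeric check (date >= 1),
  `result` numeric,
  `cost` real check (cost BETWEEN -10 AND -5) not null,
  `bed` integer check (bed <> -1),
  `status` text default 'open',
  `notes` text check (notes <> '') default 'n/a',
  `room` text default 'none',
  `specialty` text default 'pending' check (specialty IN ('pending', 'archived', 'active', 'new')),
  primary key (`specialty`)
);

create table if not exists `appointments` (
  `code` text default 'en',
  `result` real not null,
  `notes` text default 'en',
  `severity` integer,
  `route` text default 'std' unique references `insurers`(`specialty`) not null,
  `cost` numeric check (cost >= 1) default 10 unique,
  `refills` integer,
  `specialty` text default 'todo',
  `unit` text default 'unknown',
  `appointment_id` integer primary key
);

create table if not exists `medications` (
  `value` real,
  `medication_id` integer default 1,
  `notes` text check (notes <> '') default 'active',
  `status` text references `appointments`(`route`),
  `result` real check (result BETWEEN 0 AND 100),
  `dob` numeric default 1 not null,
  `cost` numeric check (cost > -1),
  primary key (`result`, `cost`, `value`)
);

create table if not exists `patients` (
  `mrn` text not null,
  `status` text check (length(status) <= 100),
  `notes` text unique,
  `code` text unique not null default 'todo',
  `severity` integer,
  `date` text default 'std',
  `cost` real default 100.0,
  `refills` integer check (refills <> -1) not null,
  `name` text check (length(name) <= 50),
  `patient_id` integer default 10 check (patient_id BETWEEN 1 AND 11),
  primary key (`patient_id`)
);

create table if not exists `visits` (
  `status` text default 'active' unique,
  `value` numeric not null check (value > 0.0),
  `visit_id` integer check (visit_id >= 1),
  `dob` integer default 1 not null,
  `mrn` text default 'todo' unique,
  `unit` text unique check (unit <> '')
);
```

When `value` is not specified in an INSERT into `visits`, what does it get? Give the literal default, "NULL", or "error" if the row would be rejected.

error

value has no DEFAULT clause.
Omitting it would insert NULL, but it is declared NOT NULL, so the INSERT fails.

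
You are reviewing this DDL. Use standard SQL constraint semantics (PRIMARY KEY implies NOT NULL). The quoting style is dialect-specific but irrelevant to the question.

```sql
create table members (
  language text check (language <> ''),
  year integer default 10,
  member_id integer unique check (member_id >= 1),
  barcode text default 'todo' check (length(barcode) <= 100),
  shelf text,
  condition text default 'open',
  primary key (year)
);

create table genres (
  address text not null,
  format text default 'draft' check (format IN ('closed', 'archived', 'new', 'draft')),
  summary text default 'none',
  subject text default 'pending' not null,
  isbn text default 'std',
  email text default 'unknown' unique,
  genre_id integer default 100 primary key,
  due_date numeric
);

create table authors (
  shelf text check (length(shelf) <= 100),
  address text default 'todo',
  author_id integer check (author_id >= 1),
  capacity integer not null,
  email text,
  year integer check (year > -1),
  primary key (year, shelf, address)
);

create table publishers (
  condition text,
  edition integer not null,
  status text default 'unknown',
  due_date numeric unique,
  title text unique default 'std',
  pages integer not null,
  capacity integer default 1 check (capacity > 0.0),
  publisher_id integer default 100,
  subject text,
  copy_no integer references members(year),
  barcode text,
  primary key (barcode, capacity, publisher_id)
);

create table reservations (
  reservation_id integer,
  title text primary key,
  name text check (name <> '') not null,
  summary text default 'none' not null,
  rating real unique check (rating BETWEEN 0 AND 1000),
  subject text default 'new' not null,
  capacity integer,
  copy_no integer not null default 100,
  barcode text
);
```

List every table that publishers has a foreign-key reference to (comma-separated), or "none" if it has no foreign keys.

- copy_no REFERENCES members(year).

members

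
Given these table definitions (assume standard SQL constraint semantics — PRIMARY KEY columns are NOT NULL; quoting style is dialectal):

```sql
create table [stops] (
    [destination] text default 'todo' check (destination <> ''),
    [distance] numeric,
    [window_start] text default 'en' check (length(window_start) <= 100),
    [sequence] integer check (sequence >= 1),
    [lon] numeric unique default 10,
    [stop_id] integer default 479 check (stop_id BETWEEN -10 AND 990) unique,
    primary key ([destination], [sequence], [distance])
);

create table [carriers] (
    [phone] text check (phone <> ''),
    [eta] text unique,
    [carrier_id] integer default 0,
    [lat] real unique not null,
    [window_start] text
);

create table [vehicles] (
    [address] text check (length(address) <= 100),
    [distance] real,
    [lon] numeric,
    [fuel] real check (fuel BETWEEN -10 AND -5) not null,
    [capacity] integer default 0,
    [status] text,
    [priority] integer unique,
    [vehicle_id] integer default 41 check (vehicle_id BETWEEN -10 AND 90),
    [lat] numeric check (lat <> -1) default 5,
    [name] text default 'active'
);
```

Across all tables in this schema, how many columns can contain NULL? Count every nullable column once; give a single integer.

16

stops: 3 nullable (window_start, lon, stop_id — PK (destination, sequence, distance) and explicit NOT NULL columns excluded).
carriers: 4 nullable (phone, eta, carrier_id, window_start — PK none and explicit NOT NULL columns excluded).
vehicles: 9 nullable (address, distance, lon, capacity, status, priority, vehicle_id, lat, name — PK none and explicit NOT NULL columns excluded).
Total: 3 + 4 + 9 = 16.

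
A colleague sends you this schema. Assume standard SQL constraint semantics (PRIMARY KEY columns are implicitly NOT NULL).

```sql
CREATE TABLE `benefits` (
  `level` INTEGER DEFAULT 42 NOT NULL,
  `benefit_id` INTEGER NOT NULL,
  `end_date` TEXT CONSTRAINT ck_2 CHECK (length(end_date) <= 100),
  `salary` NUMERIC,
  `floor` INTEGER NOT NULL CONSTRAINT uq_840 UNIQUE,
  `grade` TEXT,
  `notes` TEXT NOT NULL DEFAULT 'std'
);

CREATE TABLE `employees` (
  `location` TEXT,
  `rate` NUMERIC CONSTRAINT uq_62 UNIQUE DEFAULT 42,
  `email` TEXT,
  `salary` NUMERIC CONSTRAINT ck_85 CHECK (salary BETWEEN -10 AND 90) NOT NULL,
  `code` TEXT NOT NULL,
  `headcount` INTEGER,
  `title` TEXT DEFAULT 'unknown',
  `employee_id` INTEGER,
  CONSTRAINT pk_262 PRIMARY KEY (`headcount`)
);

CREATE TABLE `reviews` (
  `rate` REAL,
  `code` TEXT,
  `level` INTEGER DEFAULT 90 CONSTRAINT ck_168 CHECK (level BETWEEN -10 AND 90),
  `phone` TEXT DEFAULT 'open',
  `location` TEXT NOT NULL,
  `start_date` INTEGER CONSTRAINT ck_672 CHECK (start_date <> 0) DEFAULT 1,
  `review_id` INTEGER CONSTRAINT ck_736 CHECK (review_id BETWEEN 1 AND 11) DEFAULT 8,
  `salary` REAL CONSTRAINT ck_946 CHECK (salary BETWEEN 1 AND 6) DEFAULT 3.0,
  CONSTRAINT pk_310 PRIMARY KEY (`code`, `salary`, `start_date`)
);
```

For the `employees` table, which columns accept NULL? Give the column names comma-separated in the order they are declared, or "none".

- location: no NOT NULL constraint applies → nullable.
- rate: UNIQUE does not imply NOT NULL → nullable.
- email: no NOT NULL constraint applies → nullable.
- salary: declared NOT NULL → not nullable.
- code: declared NOT NULL → not nullable.
- headcount: part of the PRIMARY KEY, which implies NOT NULL → not nullable.
- title: DEFAULT only fills an omitted column; an explicit NULL is still allowed → nullable.
- employee_id: no NOT NULL constraint applies → nullable.

location, rate, email, title, employee_id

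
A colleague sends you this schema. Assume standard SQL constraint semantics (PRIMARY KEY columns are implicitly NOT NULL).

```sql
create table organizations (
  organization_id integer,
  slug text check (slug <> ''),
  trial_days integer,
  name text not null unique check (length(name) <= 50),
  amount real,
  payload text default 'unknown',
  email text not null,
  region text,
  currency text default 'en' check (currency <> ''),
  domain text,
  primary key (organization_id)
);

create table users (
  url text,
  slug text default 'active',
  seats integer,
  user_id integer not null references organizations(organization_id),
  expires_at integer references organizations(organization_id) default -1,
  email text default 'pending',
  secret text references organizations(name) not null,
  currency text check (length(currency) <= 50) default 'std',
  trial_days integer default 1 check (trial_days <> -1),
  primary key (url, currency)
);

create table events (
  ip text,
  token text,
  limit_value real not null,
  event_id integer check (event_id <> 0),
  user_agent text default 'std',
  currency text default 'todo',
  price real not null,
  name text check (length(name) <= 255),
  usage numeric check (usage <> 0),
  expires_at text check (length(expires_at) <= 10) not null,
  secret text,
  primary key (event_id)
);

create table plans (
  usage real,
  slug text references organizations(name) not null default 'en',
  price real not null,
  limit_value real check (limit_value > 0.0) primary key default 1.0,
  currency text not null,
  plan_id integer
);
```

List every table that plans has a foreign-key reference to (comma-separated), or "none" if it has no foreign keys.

- slug REFERENCES organizations(name).

organizations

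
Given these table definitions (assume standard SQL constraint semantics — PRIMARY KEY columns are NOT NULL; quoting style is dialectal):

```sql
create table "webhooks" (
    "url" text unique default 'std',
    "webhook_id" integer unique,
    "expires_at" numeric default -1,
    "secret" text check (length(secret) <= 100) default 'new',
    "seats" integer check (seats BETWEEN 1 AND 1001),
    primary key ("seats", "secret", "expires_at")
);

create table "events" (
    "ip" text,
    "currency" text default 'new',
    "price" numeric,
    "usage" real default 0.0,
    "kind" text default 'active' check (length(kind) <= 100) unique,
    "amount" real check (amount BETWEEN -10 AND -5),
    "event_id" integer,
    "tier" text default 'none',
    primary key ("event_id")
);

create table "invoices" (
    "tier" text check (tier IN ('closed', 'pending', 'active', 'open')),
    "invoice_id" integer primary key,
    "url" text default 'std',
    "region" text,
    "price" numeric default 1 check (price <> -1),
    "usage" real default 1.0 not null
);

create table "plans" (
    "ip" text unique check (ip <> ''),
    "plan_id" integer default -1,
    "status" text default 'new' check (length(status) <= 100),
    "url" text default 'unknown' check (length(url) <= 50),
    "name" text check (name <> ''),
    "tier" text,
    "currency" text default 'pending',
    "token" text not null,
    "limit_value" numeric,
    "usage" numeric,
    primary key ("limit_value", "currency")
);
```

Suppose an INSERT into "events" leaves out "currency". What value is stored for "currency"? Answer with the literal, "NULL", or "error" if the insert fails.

currency has an explicit DEFAULT 'new'.
When the column is omitted from an INSERT, that default is used.

'new'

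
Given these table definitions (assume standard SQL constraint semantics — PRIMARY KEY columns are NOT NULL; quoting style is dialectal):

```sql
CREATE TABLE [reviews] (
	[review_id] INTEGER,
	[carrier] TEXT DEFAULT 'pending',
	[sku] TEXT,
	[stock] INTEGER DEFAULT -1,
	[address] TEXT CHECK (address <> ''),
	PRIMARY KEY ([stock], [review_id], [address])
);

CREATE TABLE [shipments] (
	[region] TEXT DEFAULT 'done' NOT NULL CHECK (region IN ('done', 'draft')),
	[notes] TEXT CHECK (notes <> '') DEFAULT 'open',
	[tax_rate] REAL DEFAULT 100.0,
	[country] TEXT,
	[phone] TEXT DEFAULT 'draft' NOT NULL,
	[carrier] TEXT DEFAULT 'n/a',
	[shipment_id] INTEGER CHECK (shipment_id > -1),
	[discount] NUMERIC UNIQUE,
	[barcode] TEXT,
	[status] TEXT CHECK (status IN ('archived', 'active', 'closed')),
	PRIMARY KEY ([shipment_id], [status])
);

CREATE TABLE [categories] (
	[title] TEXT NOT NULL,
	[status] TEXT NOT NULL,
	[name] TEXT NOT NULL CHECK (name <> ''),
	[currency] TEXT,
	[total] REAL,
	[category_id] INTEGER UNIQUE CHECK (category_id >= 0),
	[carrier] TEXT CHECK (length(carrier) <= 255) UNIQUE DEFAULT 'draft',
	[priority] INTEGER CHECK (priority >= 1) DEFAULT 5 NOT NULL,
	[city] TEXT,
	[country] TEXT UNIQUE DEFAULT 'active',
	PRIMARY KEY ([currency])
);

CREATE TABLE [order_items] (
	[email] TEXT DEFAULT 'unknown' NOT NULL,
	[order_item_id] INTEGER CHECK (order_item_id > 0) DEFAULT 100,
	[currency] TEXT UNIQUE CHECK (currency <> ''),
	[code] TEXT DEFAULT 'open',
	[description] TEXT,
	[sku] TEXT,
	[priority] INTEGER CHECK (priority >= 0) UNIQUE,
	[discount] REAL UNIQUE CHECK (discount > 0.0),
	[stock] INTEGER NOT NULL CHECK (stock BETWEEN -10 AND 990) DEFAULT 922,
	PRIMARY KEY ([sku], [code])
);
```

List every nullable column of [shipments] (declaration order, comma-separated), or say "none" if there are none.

- region: declared NOT NULL → not nullable.
- notes: CHECK does not forbid NULL (a CHECK constraint passes when its expression is NULL) → nullable.
- tax_rate: DEFAULT only fills an omitted column; an explicit NULL is still allowed → nullable.
- country: no NOT NULL constraint applies → nullable.
- phone: declared NOT NULL → not nullable.
- carrier: DEFAULT only fills an omitted column; an explicit NULL is still allowed → nullable.
- shipment_id: part of the PRIMARY KEY, which implies NOT NULL → not nullable.
- discount: UNIQUE does not imply NOT NULL → nullable.
- barcode: no NOT NULL constraint applies → nullable.
- status: part of the PRIMARY KEY, which implies NOT NULL → not nullable.

notes, tax_rate, country, carrier, discount, barcode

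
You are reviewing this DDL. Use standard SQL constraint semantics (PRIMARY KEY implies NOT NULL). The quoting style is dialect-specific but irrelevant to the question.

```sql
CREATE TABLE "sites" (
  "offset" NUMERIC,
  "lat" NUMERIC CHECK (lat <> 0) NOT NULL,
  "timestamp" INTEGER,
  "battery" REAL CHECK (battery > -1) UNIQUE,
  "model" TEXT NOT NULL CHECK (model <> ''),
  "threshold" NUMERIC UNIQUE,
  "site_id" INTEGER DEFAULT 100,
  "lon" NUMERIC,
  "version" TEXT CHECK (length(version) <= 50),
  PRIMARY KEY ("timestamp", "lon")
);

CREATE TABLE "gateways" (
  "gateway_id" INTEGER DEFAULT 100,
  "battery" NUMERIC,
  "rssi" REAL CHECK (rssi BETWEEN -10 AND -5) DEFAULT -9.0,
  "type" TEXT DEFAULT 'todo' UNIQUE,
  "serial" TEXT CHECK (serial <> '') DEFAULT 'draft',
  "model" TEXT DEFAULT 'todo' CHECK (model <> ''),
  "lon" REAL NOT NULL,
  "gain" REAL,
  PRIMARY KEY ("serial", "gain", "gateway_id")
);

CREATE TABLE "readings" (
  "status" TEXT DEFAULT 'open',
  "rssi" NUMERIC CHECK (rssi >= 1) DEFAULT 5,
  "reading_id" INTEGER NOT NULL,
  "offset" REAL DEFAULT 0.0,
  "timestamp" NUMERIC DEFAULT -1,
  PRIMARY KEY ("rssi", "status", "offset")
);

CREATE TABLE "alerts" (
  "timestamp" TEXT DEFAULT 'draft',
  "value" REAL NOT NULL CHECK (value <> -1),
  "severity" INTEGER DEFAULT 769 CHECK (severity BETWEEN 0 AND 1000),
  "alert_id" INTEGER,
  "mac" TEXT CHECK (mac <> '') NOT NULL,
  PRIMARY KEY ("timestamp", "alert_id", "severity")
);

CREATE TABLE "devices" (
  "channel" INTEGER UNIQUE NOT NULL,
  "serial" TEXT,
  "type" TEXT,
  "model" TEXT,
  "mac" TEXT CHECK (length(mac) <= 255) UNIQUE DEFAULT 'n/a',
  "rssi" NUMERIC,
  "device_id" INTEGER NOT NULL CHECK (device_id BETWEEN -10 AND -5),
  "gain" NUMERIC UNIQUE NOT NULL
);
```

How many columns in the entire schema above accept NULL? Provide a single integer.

15

sites: 5 nullable (offset, battery, threshold, site_id, version — PK (timestamp, lon) and explicit NOT NULL columns excluded).
gateways: 4 nullable (battery, rssi, type, model — PK (serial, gain, gateway_id) and explicit NOT NULL columns excluded).
readings: 1 nullable (timestamp — PK (rssi, status, offset) and explicit NOT NULL columns excluded).
alerts: 0 nullable (none — PK (timestamp, alert_id, severity) and explicit NOT NULL columns excluded).
devices: 5 nullable (serial, type, model, mac, rssi — PK none and explicit NOT NULL columns excluded).
Total: 5 + 4 + 1 + 0 + 5 = 15.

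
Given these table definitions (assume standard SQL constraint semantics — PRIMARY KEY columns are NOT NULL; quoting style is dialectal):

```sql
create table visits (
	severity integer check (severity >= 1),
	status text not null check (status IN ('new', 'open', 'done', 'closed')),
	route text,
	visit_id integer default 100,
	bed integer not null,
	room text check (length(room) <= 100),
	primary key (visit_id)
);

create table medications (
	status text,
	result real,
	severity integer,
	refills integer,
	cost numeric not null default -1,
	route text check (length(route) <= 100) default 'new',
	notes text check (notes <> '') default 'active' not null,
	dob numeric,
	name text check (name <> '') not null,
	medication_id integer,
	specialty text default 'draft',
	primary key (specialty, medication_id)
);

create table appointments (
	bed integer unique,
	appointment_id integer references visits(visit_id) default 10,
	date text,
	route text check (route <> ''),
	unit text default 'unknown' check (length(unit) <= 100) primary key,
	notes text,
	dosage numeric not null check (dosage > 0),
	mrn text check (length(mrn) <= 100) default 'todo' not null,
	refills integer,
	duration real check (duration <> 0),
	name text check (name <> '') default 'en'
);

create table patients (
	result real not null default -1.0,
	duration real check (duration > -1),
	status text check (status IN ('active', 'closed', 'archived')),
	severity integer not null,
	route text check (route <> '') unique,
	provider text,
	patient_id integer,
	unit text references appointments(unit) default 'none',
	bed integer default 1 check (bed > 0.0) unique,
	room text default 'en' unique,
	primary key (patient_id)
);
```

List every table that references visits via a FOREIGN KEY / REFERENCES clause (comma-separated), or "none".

- appointments.appointment_id references visits(visit_id).

appointments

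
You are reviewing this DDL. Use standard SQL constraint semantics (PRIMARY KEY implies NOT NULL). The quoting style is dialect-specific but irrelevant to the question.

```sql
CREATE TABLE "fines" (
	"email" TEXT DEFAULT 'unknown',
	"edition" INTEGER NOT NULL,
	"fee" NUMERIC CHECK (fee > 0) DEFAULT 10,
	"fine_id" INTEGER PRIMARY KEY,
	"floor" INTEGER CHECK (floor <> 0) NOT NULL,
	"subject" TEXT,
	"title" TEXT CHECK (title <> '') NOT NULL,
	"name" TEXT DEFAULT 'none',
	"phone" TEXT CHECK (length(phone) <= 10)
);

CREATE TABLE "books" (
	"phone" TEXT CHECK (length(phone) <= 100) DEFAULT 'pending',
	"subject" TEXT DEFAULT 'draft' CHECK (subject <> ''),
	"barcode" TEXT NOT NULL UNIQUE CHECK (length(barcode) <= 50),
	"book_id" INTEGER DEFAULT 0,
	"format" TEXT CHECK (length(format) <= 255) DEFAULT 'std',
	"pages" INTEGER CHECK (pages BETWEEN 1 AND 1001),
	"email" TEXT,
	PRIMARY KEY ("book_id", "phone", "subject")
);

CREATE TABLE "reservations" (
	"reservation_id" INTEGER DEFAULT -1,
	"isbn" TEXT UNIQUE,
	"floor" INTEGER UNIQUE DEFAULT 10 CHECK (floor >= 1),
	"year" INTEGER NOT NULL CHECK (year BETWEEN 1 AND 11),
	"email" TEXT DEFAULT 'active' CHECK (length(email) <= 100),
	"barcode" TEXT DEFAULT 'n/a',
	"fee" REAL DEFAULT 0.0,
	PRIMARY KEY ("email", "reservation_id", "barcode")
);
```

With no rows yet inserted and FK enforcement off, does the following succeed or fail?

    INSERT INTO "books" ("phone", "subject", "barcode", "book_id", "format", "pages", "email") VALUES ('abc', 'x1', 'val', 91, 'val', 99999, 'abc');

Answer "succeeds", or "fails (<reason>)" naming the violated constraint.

The value 99999 for pages violates CHECK (pages BETWEEN 1 AND 1001).

fails (CHECK on pages)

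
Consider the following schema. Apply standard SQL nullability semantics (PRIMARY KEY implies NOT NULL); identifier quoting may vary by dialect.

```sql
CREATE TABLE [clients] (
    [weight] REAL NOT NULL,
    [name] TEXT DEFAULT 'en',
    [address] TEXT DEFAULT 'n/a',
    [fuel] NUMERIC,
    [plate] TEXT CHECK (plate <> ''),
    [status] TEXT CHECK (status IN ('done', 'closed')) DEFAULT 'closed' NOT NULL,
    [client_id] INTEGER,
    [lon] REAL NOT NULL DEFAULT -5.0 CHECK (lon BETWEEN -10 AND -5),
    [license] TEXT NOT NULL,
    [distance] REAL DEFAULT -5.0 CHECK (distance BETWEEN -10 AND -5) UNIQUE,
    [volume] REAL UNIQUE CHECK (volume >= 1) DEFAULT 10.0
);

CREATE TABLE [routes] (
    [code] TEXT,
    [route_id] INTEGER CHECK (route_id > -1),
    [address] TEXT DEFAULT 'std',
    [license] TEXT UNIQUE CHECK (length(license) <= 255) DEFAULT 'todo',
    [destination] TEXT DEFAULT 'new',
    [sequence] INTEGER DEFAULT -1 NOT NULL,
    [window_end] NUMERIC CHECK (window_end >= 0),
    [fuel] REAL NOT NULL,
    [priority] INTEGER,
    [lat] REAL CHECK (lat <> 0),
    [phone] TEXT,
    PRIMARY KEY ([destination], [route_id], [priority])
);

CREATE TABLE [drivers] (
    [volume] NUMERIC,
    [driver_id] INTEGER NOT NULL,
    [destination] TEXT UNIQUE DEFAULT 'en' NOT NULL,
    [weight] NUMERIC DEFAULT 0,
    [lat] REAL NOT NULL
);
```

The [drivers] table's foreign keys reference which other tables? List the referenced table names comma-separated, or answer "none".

No column in drivers has a REFERENCES clause.

none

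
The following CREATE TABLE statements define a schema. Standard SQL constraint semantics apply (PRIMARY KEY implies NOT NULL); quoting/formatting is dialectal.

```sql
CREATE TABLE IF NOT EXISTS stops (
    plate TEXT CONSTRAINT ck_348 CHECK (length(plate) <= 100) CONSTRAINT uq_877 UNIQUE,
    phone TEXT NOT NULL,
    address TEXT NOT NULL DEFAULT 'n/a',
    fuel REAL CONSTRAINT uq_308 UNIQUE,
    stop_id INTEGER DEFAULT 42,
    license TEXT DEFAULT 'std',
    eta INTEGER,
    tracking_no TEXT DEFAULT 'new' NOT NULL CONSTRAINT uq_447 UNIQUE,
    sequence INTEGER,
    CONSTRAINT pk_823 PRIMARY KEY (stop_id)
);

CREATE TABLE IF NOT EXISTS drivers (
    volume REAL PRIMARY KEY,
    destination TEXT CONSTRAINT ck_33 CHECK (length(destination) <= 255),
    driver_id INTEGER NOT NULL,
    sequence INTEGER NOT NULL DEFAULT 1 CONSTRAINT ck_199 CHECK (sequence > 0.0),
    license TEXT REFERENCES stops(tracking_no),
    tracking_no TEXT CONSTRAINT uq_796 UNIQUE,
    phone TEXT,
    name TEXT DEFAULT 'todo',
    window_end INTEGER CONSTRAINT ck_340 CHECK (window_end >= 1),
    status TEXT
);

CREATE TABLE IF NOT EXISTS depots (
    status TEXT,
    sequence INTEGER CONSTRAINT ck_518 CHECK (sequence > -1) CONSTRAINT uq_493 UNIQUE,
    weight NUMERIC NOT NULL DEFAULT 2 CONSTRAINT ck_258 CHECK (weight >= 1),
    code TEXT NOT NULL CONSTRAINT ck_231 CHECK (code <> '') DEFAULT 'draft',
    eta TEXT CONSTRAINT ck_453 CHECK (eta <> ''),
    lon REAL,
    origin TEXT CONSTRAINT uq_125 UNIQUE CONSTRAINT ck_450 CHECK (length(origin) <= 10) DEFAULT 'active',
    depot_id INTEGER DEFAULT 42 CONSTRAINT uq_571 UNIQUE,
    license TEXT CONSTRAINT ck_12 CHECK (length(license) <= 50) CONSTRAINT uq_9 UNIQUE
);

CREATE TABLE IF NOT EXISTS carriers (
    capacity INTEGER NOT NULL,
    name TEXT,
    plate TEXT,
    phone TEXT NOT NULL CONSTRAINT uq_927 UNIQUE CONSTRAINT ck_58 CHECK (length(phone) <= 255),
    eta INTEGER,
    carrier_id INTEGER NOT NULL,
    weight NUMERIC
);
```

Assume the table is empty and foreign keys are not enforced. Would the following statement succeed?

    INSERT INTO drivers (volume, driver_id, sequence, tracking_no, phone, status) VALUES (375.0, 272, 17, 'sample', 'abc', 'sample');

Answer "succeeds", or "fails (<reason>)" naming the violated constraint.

NOT NULL columns: driver_id is supplied; sequence is supplied; volume is supplied.
CHECK constraints: 17 satisfies (sequence > 0.0).
No constraint is violated.

succeeds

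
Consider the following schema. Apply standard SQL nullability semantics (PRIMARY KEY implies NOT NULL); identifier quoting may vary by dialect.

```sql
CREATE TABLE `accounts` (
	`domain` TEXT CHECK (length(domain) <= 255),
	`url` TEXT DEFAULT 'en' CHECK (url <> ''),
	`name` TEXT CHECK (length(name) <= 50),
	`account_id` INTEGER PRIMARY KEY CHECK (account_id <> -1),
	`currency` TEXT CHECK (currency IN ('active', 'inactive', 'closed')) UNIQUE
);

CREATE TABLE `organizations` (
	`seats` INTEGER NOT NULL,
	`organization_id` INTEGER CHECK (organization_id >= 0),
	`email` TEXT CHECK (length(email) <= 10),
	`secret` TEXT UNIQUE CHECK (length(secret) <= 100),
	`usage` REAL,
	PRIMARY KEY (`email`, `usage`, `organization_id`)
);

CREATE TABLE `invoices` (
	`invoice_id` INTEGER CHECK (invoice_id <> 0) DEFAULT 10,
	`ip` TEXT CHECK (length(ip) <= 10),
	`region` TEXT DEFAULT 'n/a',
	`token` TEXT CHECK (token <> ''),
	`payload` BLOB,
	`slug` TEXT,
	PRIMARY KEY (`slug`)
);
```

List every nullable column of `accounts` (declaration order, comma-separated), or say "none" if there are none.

domain, url, name, currency

- domain: CHECK does not forbid NULL (a CHECK constraint passes when its expression is NULL) → nullable.
- url: CHECK does not forbid NULL (a CHECK constraint passes when its expression is NULL) → nullable.
- name: CHECK does not forbid NULL (a CHECK constraint passes when its expression is NULL) → nullable.
- account_id: part of the PRIMARY KEY, which implies NOT NULL → not nullable.
- currency: CHECK does not forbid NULL (a CHECK constraint passes when its expression is NULL) → nullable.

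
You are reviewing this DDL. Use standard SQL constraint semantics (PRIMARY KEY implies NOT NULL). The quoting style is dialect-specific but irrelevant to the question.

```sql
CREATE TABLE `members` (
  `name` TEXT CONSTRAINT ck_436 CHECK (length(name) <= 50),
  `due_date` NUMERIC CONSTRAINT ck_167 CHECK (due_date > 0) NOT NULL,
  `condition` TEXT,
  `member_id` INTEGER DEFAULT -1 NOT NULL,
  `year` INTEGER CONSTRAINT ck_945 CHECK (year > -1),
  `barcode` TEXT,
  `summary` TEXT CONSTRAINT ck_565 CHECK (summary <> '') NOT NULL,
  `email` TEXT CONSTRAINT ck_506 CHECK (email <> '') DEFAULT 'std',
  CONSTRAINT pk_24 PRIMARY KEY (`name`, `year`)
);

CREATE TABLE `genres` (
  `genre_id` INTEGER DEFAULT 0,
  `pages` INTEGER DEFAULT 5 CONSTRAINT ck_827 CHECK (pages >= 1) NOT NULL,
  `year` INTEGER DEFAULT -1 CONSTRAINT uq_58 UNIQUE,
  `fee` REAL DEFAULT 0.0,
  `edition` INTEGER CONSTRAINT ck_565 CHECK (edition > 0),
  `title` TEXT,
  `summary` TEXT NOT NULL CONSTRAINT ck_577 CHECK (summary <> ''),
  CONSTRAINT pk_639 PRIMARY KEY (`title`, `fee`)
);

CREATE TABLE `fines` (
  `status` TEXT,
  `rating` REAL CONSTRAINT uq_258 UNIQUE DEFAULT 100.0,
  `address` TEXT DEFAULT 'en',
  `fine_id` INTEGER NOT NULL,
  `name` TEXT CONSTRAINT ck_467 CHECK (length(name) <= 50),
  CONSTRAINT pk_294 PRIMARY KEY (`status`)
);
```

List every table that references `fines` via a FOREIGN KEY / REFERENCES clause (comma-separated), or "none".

none

No REFERENCES clause anywhere in the schema names fines.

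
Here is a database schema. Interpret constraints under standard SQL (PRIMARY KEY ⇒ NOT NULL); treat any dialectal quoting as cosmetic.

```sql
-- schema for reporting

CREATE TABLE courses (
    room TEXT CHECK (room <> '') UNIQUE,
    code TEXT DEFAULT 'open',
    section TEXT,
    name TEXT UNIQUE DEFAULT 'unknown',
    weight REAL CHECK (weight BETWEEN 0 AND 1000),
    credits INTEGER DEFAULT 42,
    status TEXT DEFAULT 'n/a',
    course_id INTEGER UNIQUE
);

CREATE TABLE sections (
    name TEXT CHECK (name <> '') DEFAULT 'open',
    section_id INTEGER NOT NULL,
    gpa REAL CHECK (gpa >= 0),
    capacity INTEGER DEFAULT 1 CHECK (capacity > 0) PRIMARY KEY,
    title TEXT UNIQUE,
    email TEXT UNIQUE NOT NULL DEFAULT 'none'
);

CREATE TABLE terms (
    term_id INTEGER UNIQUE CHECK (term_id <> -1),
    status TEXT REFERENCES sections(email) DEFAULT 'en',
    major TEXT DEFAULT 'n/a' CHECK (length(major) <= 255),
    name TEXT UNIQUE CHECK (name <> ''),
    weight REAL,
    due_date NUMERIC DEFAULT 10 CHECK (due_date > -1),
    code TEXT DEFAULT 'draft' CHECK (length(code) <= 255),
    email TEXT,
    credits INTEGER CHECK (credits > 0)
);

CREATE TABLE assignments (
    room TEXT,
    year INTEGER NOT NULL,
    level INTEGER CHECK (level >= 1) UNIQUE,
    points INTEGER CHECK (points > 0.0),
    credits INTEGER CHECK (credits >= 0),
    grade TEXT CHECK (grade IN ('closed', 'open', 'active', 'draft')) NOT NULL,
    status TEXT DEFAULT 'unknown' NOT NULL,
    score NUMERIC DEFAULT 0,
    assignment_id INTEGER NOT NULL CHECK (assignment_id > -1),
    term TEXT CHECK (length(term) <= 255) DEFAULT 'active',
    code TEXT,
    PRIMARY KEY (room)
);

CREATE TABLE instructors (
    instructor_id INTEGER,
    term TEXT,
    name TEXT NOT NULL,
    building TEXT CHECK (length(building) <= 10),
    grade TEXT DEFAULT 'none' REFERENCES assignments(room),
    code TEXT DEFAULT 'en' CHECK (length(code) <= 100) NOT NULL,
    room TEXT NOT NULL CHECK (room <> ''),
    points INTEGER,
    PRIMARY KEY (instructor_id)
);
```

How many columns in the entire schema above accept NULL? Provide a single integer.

30

courses: 8 nullable (room, code, section, name, weight, credits, status, course_id — PK none and explicit NOT NULL columns excluded).
sections: 3 nullable (name, gpa, title — PK (capacity) and explicit NOT NULL columns excluded).
terms: 9 nullable (term_id, status, major, name, weight, due_date, code, email, credits — PK none and explicit NOT NULL columns excluded).
assignments: 6 nullable (level, points, credits, score, term, code — PK (room) and explicit NOT NULL columns excluded).
instructors: 4 nullable (term, building, grade, points — PK (instructor_id) and explicit NOT NULL columns excluded).
Total: 8 + 3 + 9 + 6 + 4 = 30.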